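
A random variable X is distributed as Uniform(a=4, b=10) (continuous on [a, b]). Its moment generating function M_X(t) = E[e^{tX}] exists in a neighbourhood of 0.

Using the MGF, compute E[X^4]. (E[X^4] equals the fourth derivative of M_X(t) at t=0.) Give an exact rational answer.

M_X(t) = (e^(10*t) - e^(4*t))/(6*t)
dM/dt = (10*t*e^(10*t) - 4*t*e^(4*t) - e^(10*t) + e^(4*t))/(6*t^2)
d^2M/dt^2 = (50*t^2*e^(10*t) - 8*t^2*e^(4*t) - 10*t*e^(10*t) + 4*t*e^(4*t) + e^(10*t) - e^(4*t))/(3*t^3)
d^3M/dt^3 = (500*t^3*e^(10*t) - 32*t^3*e^(4*t) - 150*t^2*e^(10*t) + 24*t^2*e^(4*t) + 30*t*e^(10*t) - 12*t*e^(4*t) - 3*e^(10*t) + 3*e^(4*t))/(3*t^4)

E[X^4] = d^4M/dt^4 |_{t=0} = 16496/5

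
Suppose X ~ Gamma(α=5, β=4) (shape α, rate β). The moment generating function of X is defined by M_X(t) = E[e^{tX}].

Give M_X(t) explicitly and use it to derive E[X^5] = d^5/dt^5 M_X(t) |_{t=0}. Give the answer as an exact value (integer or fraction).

E[X^5] = d^5M/dt^5 |_{t=0} = 945/64

M_X(t) = 1024/(4 - t)^5
dM/dt = 5120/(t^6 - 24*t^5 + 240*t^4 - 1280*t^3 + 3840*t^2 - 6144*t + 4096)
d^2M/dt^2 = -30720/(t^7 - 28*t^6 + 336*t^5 - 2240*t^4 + 8960*t^3 - 21504*t^2 + 28672*t - 16384)
d^3M/dt^3 = 215040/(t^8 - 32*t^7 + 448*t^6 - 3584*t^5 + 17920*t^4 - 57344*t^3 + 114688*t^2 - 131072*t + 65536)
d^4M/dt^4 = -1720320/(t^9 - 36*t^8 + 576*t^7 - 5376*t^6 + 32256*t^5 - 129024*t^4 + 344064*t^3 - 589824*t^2 + 589824*t - 262144)
d^5M/dt^5 = 15482880/(t^10 - 40*t^9 + 720*t^8 - 7680*t^7 + 53760*t^6 - 258048*t^5 + 860160*t^4 - 1966080*t^3 + 2949120*t^2 - 2621440*t + 1048576)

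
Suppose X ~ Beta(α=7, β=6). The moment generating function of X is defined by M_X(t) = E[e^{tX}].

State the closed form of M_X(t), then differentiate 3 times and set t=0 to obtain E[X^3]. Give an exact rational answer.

M_X(t) = ₁F₁(7; 13; t)
D^3[M](t) = 12*₁F₁(10; 16; t)/65

E[X^3] = D^3[M](0) = 12/65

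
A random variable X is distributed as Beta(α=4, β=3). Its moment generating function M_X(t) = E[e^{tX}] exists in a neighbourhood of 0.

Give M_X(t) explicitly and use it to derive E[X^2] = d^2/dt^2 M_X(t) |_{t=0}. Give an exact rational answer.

M_X(t) = ₁F₁(4; 7; t)
M^(2)(t) = 5*₁F₁(6; 9; t)/14

E[X^2] = M^(2)(0) = 5/14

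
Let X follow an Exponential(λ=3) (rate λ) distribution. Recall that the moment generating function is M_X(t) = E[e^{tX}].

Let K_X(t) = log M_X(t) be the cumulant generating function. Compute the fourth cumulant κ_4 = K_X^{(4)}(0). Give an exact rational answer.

κ_4 = d^4K/dt^4 |_{t=0} = 2/27

M_X(t) = 3/(3 - t)
K_X(t) = log M_X(t) = -log(3 - t) + log(3)
dK/dt = -1/(t - 3)
d^2K/dt^2 = 1/(t^2 - 6*t + 9)
d^3K/dt^3 = -2/(t^3 - 9*t^2 + 27*t - 27)
d^4K/dt^4 = 6/(t^4 - 12*t^3 + 54*t^2 - 108*t + 81)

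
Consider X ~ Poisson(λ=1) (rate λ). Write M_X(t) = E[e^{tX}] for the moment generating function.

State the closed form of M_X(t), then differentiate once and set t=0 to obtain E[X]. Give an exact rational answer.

M_X(t) = e^(e^(t) - 1)
M^(1)(t) = e^(-1)*e^(t)*e^(e^(t))

E[X] = M^(1)(0) = 1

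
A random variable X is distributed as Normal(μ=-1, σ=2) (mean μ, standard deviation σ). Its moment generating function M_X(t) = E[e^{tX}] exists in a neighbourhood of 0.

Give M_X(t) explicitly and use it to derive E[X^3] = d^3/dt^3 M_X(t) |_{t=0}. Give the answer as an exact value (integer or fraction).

E[X^3] = M^(3)(0) = -13

M_X(t) = e^(2*t^2 - t)
M^(3)(t) = (64*t^3*e^(2*t^2) - 48*t^2*e^(2*t^2) + 60*t*e^(2*t^2) - 13*e^(2*t^2))*e^(-t)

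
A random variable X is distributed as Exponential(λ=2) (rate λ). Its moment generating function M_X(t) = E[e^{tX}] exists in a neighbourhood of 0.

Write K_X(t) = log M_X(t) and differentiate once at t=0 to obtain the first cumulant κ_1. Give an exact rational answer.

κ_1 = K^(1)(0) = 1/2

M_X(t) = 2/(2 - t)
K_X(t) = log M_X(t) = -log(2 - t) + log(2)
K^(1)(t) = -1/(t - 2)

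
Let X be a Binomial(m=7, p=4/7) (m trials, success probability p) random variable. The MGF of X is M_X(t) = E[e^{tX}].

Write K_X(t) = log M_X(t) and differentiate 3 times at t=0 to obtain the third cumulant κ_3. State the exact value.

M_X(t) = (4*e^(t)/7 + 3/7)^7
K_X(t) = log M_X(t) = 7*log(4*e^(t)/7 + 3/7)
K^(3)(t) = (-336*e^(2*t) + 252*e^(t))/(64*e^(3*t) + 144*e^(2*t) + 108*e^(t) + 27)

κ_3 = K^(3)(0) = -12/49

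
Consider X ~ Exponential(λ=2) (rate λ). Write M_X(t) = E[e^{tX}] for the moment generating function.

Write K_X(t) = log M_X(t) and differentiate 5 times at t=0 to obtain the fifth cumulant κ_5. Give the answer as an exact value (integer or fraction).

M_X(t) = 2/(2 - t)
K_X(t) = log M_X(t) = -log(2 - t) + log(2)
dK/dt = -1/(t - 2)
d^2K/dt^2 = 1/(t^2 - 4*t + 4)
d^3K/dt^3 = -2/(t^3 - 6*t^2 + 12*t - 8)
d^4K/dt^4 = 6/(t^4 - 8*t^3 + 24*t^2 - 32*t + 16)
d^5K/dt^5 = -24/(t^5 - 10*t^4 + 40*t^3 - 80*t^2 + 80*t - 32)

κ_5 = d^5K/dt^5 |_{t=0} = 3/4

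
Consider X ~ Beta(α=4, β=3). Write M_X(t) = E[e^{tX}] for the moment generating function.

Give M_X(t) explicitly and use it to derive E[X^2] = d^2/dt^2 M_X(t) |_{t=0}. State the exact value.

M_X(t) = ₁F₁(4; 7; t)
dM/dt = 4*₁F₁(5; 8; t)/7
d^2M/dt^2 = 5*₁F₁(6; 9; t)/14

E[X^2] = d^2M/dt^2 |_{t=0} = 5/14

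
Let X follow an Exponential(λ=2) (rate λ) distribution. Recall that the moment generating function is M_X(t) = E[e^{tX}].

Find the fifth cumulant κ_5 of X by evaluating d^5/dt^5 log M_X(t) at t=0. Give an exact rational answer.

κ_5 = d^5K/dt^5 |_{t=0} = 3/4

M_X(t) = 2/(2 - t)
K_X(t) = log M_X(t) = -log(2 - t) + log(2)
dK/dt = -1/(t - 2)
d^2K/dt^2 = 1/(t^2 - 4*t + 4)
d^3K/dt^3 = -2/(t^3 - 6*t^2 + 12*t - 8)
d^4K/dt^4 = 6/(t^4 - 8*t^3 + 24*t^2 - 32*t + 16)
d^5K/dt^5 = -24/(t^5 - 10*t^4 + 40*t^3 - 80*t^2 + 80*t - 32)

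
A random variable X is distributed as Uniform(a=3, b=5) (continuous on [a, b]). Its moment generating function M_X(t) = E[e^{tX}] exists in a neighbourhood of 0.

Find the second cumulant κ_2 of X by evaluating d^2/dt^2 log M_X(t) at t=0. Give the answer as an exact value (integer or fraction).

M_X(t) = (e^(5*t) - e^(3*t))/(2*t)
K_X(t) = log M_X(t) = -log(t) + log(e^(5*t) - e^(3*t)) - log(2)
D^2[K](t) = (-4*t^2*e^(2*t) + e^(4*t) - 2*e^(2*t) + 1)/(t^2*e^(4*t) - 2*t^2*e^(2*t) + t^2)

κ_2 = D^2[K](0) = 1/3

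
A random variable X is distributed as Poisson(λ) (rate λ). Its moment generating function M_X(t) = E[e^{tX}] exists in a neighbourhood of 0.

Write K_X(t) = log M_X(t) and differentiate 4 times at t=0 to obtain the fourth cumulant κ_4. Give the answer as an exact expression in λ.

κ_4 = D^4[K](0) = λ

M_X(t) = e^(λ*(e^(t) - 1))
K_X(t) = log M_X(t) = λ*(e^(t) - 1)
D^4[K](t) = λ*e^(t)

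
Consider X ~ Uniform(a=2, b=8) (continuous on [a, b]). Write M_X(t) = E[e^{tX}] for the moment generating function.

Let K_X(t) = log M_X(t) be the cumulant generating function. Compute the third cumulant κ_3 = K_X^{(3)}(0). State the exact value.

κ_3 = K^(3)(0) = 0

M_X(t) = (e^(8*t) - e^(2*t))/(6*t)
K_X(t) = log M_X(t) = -log(t) + log(e^(8*t) - e^(2*t)) - log(6)
K^(3)(t) = (216*t^3*e^(12*t) + 216*t^3*e^(6*t) - 2*e^(18*t) + 6*e^(12*t) - 6*e^(6*t) + 2)/(t^3*e^(18*t) - 3*t^3*e^(12*t) + 3*t^3*e^(6*t) - t^3)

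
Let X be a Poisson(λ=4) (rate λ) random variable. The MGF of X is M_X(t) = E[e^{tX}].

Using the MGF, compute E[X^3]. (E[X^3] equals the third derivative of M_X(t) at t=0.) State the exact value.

E[X^3] = d^3M/dt^3 |_{t=0} = 116

M_X(t) = e^(4*e^(t) - 4)
dM/dt = 4*e^(-4)*e^(t)*e^(4*e^(t))
d^2M/dt^2 = (16*e^(2*t)*e^(4*e^(t)) + 4*e^(t)*e^(4*e^(t)))*e^(-4)
d^3M/dt^3 = (64*e^(3*t)*e^(4*e^(t)) + 48*e^(2*t)*e^(4*e^(t)) + 4*e^(t)*e^(4*e^(t)))*e^(-4)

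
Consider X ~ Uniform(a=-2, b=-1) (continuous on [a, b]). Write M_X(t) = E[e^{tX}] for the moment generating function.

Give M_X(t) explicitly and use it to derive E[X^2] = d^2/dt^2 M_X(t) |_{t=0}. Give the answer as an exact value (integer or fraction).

M_X(t) = (e^(-t) - e^(-2*t))/t
dM/dt = (-t*e^(t) + 2*t - e^(t) + 1)*e^(-2*t)/t^2
d^2M/dt^2 = (t^2*e^(t) - 4*t^2 + 2*t*e^(t) - 4*t + 2*e^(t) - 2)*e^(-2*t)/t^3

E[X^2] = d^2M/dt^2 |_{t=0} = 7/3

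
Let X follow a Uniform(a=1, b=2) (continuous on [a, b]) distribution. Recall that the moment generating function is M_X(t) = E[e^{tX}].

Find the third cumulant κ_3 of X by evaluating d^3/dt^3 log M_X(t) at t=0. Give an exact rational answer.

κ_3 = d^3K/dt^3 |_{t=0} = 0

M_X(t) = (e^(2*t) - e^(t))/t
K_X(t) = log M_X(t) = -log(t) + log(e^(2*t) - e^(t))
dK/dt = (2*t*e^(t) - t - e^(t) + 1)/(t*e^(t) - t)
d^2K/dt^2 = (-t^2*e^(t) + e^(2*t) - 2*e^(t) + 1)/(t^2*e^(2*t) - 2*t^2*e^(t) + t^2)
d^3K/dt^3 = (t^3*e^(2*t) + t^3*e^(t) - 2*e^(3*t) + 6*e^(2*t) - 6*e^(t) + 2)/(t^3*e^(3*t) - 3*t^3*e^(2*t) + 3*t^3*e^(t) - t^3)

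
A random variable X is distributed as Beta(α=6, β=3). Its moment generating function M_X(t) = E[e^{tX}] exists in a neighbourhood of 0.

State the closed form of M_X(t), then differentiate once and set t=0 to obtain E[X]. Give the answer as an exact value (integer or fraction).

E[X] = dM/dt |_{t=0} = 2/3

M_X(t) = ₁F₁(6; 9; t)
dM/dt = 2*₁F₁(7; 10; t)/3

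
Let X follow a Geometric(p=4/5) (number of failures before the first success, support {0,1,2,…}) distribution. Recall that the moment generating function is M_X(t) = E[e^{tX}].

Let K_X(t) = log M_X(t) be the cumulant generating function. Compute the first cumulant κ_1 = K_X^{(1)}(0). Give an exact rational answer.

M_X(t) = 4/(5*(1 - e^(t)/5))
K_X(t) = log M_X(t) = -log(1 - e^(t)/5) - log(5) + 2*log(2)
D[K](t) = -e^(t)/(e^(t) - 5)

κ_1 = D[K](0) = 1/4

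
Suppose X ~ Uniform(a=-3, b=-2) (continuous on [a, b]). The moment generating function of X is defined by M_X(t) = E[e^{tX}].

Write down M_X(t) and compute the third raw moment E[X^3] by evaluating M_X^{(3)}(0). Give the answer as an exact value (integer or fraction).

E[X^3] = M′′′(0) = -65/4

M_X(t) = (e^(-2*t) - e^(-3*t))/t
M′(t) = (-2*t*e^(t) + 3*t - e^(t) + 1)*e^(-3*t)/t^2
M′′(t) = (4*t^2*e^(t) - 9*t^2 + 4*t*e^(t) - 6*t + 2*e^(t) - 2)*e^(-3*t)/t^3
M′′′(t) = (-8*t^3*e^(t) + 27*t^3 - 12*t^2*e^(t) + 27*t^2 - 12*t*e^(t) + 18*t - 6*e^(t) + 6)*e^(-3*t)/t^4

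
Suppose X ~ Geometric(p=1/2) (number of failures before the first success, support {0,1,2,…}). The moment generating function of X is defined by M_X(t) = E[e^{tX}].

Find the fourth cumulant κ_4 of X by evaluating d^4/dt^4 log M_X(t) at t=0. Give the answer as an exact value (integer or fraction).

κ_4 = K′′′′(0) = 26

M_X(t) = 1/(2*(1 - e^(t)/2))
K_X(t) = log M_X(t) = -log(1 - e^(t)/2) - log(2)
K′(t) = -e^(t)/(e^(t) - 2)
K′′(t) = 2*e^(t)/(e^(2*t) - 4*e^(t) + 4)
K′′′(t) = (-2*e^(2*t) - 4*e^(t))/(e^(3*t) - 6*e^(2*t) + 12*e^(t) - 8)
K′′′′(t) = (2*e^(3*t) + 16*e^(2*t) + 8*e^(t))/(e^(4*t) - 8*e^(3*t) + 24*e^(2*t) - 32*e^(t) + 16)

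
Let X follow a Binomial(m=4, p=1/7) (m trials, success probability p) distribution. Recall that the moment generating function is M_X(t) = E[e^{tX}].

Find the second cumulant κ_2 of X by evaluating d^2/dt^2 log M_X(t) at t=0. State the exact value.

κ_2 = K′′(0) = 24/49

M_X(t) = (e^(t)/7 + 6/7)^4
K_X(t) = log M_X(t) = 4*log(e^(t)/7 + 6/7)
K′(t) = 4*e^(t)/(e^(t) + 6)
K′′(t) = 24*e^(t)/(e^(2*t) + 12*e^(t) + 36)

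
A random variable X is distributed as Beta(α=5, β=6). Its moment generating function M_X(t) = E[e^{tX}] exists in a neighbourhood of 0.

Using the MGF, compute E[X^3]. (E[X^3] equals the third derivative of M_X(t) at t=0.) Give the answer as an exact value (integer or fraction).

E[X^3] = D^3[M](0) = 35/286

M_X(t) = ₁F₁(5; 11; t)
D^3[M](t) = 35*₁F₁(8; 14; t)/286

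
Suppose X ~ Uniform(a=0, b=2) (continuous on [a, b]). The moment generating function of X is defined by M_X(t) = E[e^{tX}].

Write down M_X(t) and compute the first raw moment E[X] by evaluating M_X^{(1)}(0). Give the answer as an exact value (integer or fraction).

M_X(t) = (e^(2*t) - 1)/(2*t)
M′(t) = (2*t*e^(2*t) - e^(2*t) + 1)/(2*t^2)

E[X] = M′(0) = 1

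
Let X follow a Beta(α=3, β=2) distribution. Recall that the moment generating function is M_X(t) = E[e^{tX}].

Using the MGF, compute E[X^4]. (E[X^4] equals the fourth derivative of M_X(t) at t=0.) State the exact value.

M_X(t) = ₁F₁(3; 5; t)
dM/dt = 3*₁F₁(4; 6; t)/5
d^2M/dt^2 = 2*₁F₁(5; 7; t)/5
d^3M/dt^3 = 2*₁F₁(6; 8; t)/7
d^4M/dt^4 = 3*₁F₁(7; 9; t)/14

E[X^4] = d^4M/dt^4 |_{t=0} = 3/14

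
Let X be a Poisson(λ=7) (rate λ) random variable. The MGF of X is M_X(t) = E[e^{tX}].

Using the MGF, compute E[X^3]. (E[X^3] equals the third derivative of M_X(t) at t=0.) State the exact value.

M_X(t) = e^(7*e^(t) - 7)
M^(3)(t) = (343*e^(3*t)*e^(7*e^(t)) + 147*e^(2*t)*e^(7*e^(t)) + 7*e^(t)*e^(7*e^(t)))*e^(-7)

E[X^3] = M^(3)(0) = 497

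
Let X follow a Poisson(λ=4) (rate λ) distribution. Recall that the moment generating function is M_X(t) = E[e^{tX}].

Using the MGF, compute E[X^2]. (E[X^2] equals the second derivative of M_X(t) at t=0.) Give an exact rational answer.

E[X^2] = d^2M/dt^2 |_{t=0} = 20

M_X(t) = e^(4*e^(t) - 4)
dM/dt = 4*e^(-4)*e^(t)*e^(4*e^(t))
d^2M/dt^2 = (16*e^(2*t)*e^(4*e^(t)) + 4*e^(t)*e^(4*e^(t)))*e^(-4)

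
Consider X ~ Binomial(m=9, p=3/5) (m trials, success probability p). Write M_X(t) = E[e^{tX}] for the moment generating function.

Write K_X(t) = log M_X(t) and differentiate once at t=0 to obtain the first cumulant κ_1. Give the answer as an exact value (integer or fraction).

M_X(t) = (3*e^(t)/5 + 2/5)^9
K_X(t) = log M_X(t) = 9*log(3*e^(t)/5 + 2/5)
K′(t) = 27*e^(t)/(3*e^(t) + 2)

κ_1 = K′(0) = 27/5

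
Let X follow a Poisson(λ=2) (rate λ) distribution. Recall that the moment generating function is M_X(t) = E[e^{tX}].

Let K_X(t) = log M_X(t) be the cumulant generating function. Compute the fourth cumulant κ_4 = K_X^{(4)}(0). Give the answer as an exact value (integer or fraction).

M_X(t) = e^(2*e^(t) - 2)
K_X(t) = log M_X(t) = 2*e^(t) - 2
D^4[K](t) = 2*e^(t)

κ_4 = D^4[K](0) = 2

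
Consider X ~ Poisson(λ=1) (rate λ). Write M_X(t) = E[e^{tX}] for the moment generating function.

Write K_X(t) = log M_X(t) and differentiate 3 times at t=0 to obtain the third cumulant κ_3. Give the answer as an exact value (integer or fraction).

M_X(t) = e^(e^(t) - 1)
K_X(t) = log M_X(t) = e^(t) - 1
K′(t) = e^(t)
K′′(t) = e^(t)
K′′′(t) = e^(t)

κ_3 = K′′′(0) = 1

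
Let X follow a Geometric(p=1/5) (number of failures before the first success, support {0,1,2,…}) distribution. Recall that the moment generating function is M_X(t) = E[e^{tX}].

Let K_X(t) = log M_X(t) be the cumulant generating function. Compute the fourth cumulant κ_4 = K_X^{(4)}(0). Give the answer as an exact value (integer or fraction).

M_X(t) = 1/(5*(1 - 4*e^(t)/5))
K_X(t) = log M_X(t) = -log(1 - 4*e^(t)/5) - log(5)
K^(4)(t) = (320*e^(3*t) + 1600*e^(2*t) + 500*e^(t))/(256*e^(4*t) - 1280*e^(3*t) + 2400*e^(2*t) - 2000*e^(t) + 625)

κ_4 = K^(4)(0) = 2420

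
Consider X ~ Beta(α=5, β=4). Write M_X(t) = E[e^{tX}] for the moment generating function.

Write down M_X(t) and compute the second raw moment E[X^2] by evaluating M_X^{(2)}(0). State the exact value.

E[X^2] = D^2[M](0) = 1/3

M_X(t) = ₁F₁(5; 9; t)
D^2[M](t) = ₁F₁(7; 11; t)/3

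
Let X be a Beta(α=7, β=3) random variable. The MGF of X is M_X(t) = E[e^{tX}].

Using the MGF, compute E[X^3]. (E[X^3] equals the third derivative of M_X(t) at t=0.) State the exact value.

E[X^3] = D^3[M](0) = 21/55

M_X(t) = ₁F₁(7; 10; t)
D^3[M](t) = 21*₁F₁(10; 13; t)/55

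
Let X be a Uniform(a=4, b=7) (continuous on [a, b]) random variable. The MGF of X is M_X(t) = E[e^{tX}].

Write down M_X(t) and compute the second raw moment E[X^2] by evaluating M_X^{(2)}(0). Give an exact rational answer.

M_X(t) = (e^(7*t) - e^(4*t))/(3*t)
M^(2)(t) = (49*t^2*e^(7*t) - 16*t^2*e^(4*t) - 14*t*e^(7*t) + 8*t*e^(4*t) + 2*e^(7*t) - 2*e^(4*t))/(3*t^3)

E[X^2] = M^(2)(0) = 31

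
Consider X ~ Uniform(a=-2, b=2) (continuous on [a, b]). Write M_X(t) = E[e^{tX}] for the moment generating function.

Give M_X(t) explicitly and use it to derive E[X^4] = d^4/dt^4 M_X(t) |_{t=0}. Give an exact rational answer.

E[X^4] = M′′′′(0) = 16/5

M_X(t) = (e^(2*t) - e^(-2*t))/(4*t)
M′(t) = (2*t*e^(4*t) + 2*t - e^(4*t) + 1)*e^(-2*t)/(4*t^2)
M′′(t) = (2*t^2*e^(4*t) - 2*t^2 - 2*t*e^(4*t) - 2*t + e^(4*t) - 1)*e^(-2*t)/(2*t^3)
M′′′(t) = (4*t^3*e^(4*t) + 4*t^3 - 6*t^2*e^(4*t) + 6*t^2 + 6*t*e^(4*t) + 6*t - 3*e^(4*t) + 3)*e^(-2*t)/(2*t^4)
M′′′′(t) = (4*t^4*e^(4*t) - 4*t^4 - 8*t^3*e^(4*t) - 8*t^3 + 12*t^2*e^(4*t) - 12*t^2 - 12*t*e^(4*t) - 12*t + 6*e^(4*t) - 6)*e^(-2*t)/t^5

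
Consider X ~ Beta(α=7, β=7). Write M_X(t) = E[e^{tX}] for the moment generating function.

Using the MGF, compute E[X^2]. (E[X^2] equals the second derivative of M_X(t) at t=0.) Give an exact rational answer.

E[X^2] = D^2[M](0) = 4/15

M_X(t) = ₁F₁(7; 14; t)
D^2[M](t) = 4*₁F₁(9; 16; t)/15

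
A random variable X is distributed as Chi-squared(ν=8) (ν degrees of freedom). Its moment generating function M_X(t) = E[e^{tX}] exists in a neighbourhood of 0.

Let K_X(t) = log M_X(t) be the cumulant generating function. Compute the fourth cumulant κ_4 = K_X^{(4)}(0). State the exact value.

M_X(t) = (1 - 2*t)^(-4)
K_X(t) = log M_X(t) = -4*log(1 - 2*t)
K′(t) = -8/(2*t - 1)
K′′(t) = 16/(4*t^2 - 4*t + 1)
K′′′(t) = -64/(8*t^3 - 12*t^2 + 6*t - 1)
K′′′′(t) = 384/(16*t^4 - 32*t^3 + 24*t^2 - 8*t + 1)

κ_4 = K′′′′(0) = 384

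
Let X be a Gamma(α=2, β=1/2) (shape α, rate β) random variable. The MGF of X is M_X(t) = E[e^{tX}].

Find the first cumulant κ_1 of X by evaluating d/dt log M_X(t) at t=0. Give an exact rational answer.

κ_1 = K^(1)(0) = 4

M_X(t) = 1/(4*(1/2 - t)^2)
K_X(t) = log M_X(t) = -2*log(1/2 - t) - 2*log(2)
K^(1)(t) = -4/(2*t - 1)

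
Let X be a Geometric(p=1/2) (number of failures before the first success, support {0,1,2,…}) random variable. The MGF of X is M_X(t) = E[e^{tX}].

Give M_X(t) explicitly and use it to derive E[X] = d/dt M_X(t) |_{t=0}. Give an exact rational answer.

E[X] = D[M](0) = 1

M_X(t) = 1/(2*(1 - e^(t)/2))
D[M](t) = e^(t)/(e^(2*t) - 4*e^(t) + 4)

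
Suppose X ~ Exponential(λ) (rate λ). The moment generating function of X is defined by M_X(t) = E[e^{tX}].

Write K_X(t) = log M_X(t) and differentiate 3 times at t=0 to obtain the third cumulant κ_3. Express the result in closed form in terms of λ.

M_X(t) = λ/(λ - t)
K_X(t) = log M_X(t) = log(λ) - log(λ - t)
D^3[K](t) = -2/(-λ^3 + 3*λ^2*t - 3*λ*t^2 + t^3)

κ_3 = D^3[K](0) = 2/λ^3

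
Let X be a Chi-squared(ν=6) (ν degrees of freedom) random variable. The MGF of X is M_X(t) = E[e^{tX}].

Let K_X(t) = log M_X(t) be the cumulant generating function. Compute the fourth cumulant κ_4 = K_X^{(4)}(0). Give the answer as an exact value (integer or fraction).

κ_4 = K′′′′(0) = 288

M_X(t) = (1 - 2*t)^(-3)
K_X(t) = log M_X(t) = -3*log(1 - 2*t)
K′(t) = -6/(2*t - 1)
K′′(t) = 12/(4*t^2 - 4*t + 1)
K′′′(t) = -48/(8*t^3 - 12*t^2 + 6*t - 1)
K′′′′(t) = 288/(16*t^4 - 32*t^3 + 24*t^2 - 8*t + 1)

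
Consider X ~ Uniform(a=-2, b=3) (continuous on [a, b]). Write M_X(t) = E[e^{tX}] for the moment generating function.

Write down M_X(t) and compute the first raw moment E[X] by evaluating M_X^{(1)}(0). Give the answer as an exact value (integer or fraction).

E[X] = M′(0) = 1/2

M_X(t) = (e^(3*t) - e^(-2*t))/(5*t)
M′(t) = (3*t*e^(5*t) + 2*t - e^(5*t) + 1)*e^(-2*t)/(5*t^2)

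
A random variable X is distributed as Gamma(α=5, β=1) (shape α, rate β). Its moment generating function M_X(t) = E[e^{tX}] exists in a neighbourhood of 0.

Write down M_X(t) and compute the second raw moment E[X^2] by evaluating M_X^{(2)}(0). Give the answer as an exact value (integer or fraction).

E[X^2] = D^2[M](0) = 30

M_X(t) = (1 - t)^(-5)
D^2[M](t) = -30/(t^7 - 7*t^6 + 21*t^5 - 35*t^4 + 35*t^3 - 21*t^2 + 7*t - 1)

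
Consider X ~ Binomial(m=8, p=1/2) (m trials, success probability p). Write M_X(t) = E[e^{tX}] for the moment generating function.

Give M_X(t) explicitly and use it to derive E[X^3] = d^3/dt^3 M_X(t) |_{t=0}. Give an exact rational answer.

M_X(t) = (e^(t)/2 + 1/2)^8
dM/dt = e^(8*t)/32 + 7*e^(7*t)/32 + 21*e^(6*t)/32 + 35*e^(5*t)/32 + 35*e^(4*t)/32 + 21*e^(3*t)/32 + 7*e^(2*t)/32 + e^(t)/32
d^2M/dt^2 = e^(8*t)/4 + 49*e^(7*t)/32 + 63*e^(6*t)/16 + 175*e^(5*t)/32 + 35*e^(4*t)/8 + 63*e^(3*t)/32 + 7*e^(2*t)/16 + e^(t)/32
d^3M/dt^3 = 2*e^(8*t) + 343*e^(7*t)/32 + 189*e^(6*t)/8 + 875*e^(5*t)/32 + 35*e^(4*t)/2 + 189*e^(3*t)/32 + 7*e^(2*t)/8 + e^(t)/32

E[X^3] = d^3M/dt^3 |_{t=0} = 88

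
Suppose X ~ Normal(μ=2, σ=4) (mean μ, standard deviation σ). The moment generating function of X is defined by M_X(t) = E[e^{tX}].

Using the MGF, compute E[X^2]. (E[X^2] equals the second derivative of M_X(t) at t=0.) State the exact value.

E[X^2] = M′′(0) = 20

M_X(t) = e^(8*t^2 + 2*t)
M′(t) = 16*t*e^(2*t)*e^(8*t^2) + 2*e^(2*t)*e^(8*t^2)
M′′(t) = 256*t^2*e^(2*t)*e^(8*t^2) + 64*t*e^(2*t)*e^(8*t^2) + 20*e^(2*t)*e^(8*t^2)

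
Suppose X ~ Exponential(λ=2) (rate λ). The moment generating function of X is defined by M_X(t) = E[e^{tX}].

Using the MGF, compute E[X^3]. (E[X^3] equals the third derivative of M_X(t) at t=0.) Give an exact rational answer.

M_X(t) = 2/(2 - t)
M′(t) = 2/(t^2 - 4*t + 4)
M′′(t) = -4/(t^3 - 6*t^2 + 12*t - 8)
M′′′(t) = 12/(t^4 - 8*t^3 + 24*t^2 - 32*t + 16)

E[X^3] = M′′′(0) = 3/4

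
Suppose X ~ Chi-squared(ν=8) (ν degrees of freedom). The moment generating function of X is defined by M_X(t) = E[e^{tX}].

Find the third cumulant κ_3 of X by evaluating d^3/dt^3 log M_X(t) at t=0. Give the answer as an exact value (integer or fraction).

κ_3 = K′′′(0) = 64

M_X(t) = (1 - 2*t)^(-4)
K_X(t) = log M_X(t) = -4*log(1 - 2*t)
K′(t) = -8/(2*t - 1)
K′′(t) = 16/(4*t^2 - 4*t + 1)
K′′′(t) = -64/(8*t^3 - 12*t^2 + 6*t - 1)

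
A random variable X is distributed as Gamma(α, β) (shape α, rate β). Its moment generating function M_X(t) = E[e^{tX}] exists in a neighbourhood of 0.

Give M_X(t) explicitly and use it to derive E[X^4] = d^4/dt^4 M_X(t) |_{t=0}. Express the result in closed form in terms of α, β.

E[X^4] = d^4M/dt^4 |_{t=0} = α*(α^3 + 6*α^2 + 11*α + 6)/β^4

M_X(t) = (β/(β - t))^α
dM/dt = -α*β^α*(1/(β - t))^α/(-β + t)
d^2M/dt^2 = (α^2*β^α*(1/(β - t))^α + α*β^α*(1/(β - t))^α)/(β^2 - 2*β*t + t^2)
d^3M/dt^3 = (-α^3*β^α*(1/(β - t))^α - 3*α^2*β^α*(1/(β - t))^α - 2*α*β^α*(1/(β - t))^α)/(-β^3 + 3*β^2*t - 3*β*t^2 + t^3)
d^4M/dt^4 = (α^4*β^α*(1/(β - t))^α + 6*α^3*β^α*(1/(β - t))^α + 11*α^2*β^α*(1/(β - t))^α + 6*α*β^α*(1/(β - t))^α)/(β^4 - 4*β^3*t + 6*β^2*t^2 - 4*β*t^3 + t^4)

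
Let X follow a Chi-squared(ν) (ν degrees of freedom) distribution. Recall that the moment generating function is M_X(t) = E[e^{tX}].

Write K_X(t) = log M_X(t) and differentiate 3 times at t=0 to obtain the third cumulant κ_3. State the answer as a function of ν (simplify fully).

κ_3 = D^3[K](0) = 8*ν

M_X(t) = (1 - 2*t)^(-ν/2)
K_X(t) = log M_X(t) = -ν*log(1 - 2*t)/2
D^3[K](t) = -8*ν/(8*t^3 - 12*t^2 + 6*t - 1)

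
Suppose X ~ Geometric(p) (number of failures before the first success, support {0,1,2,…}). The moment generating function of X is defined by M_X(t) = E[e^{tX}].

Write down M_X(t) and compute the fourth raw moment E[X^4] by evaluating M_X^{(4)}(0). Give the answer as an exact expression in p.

E[X^4] = D^4[M](0) = 1 - 15/p + 50/p^2 - 60/p^3 + 24/p^4

M_X(t) = p/(-(1 - p)*e^(t) + 1)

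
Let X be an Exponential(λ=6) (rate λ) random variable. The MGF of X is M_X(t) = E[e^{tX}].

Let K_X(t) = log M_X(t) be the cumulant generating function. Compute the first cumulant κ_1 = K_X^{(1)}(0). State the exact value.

κ_1 = dK/dt |_{t=0} = 1/6

M_X(t) = 6/(6 - t)
K_X(t) = log M_X(t) = -log(6 - t) + log(6)
dK/dt = -1/(t - 6)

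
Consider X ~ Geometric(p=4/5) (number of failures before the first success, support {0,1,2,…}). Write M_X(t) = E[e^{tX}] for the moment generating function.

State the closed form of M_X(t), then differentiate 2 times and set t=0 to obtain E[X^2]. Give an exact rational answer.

M_X(t) = 4/(5*(1 - e^(t)/5))
dM/dt = 4*e^(t)/(e^(2*t) - 10*e^(t) + 25)
d^2M/dt^2 = (-4*e^(2*t) - 20*e^(t))/(e^(3*t) - 15*e^(2*t) + 75*e^(t) - 125)

E[X^2] = d^2M/dt^2 |_{t=0} = 3/8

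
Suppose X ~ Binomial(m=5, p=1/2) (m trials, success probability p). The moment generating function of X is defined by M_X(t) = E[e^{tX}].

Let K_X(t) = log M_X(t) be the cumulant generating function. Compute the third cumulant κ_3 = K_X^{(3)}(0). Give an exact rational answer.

M_X(t) = (e^(t)/2 + 1/2)^5
K_X(t) = log M_X(t) = 5*log(e^(t)/2 + 1/2)
K′(t) = 5*e^(t)/(e^(t) + 1)
K′′(t) = 5*e^(t)/(e^(2*t) + 2*e^(t) + 1)
K′′′(t) = (-5*e^(2*t) + 5*e^(t))/(e^(3*t) + 3*e^(2*t) + 3*e^(t) + 1)

κ_3 = K′′′(0) = 0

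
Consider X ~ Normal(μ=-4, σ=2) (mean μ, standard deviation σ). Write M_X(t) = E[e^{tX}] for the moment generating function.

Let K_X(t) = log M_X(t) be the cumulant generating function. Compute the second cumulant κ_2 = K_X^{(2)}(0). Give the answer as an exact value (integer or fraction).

M_X(t) = e^(2*t^2 - 4*t)
K_X(t) = log M_X(t) = 2*t^2 - 4*t
dK/dt = 4*t - 4
d^2K/dt^2 = 4

κ_2 = d^2K/dt^2 |_{t=0} = 4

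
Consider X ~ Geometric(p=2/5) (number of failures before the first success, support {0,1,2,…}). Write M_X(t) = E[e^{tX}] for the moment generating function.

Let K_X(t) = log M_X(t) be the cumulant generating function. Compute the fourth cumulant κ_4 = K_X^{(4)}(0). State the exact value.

M_X(t) = 2/(5*(1 - 3*e^(t)/5))
K_X(t) = log M_X(t) = -log(1 - 3*e^(t)/5) - log(5) + log(2)
dK/dt = -3*e^(t)/(3*e^(t) - 5)
d^2K/dt^2 = 15*e^(t)/(9*e^(2*t) - 30*e^(t) + 25)
d^3K/dt^3 = (-45*e^(2*t) - 75*e^(t))/(27*e^(3*t) - 135*e^(2*t) + 225*e^(t) - 125)
d^4K/dt^4 = (135*e^(3*t) + 900*e^(2*t) + 375*e^(t))/(81*e^(4*t) - 540*e^(3*t) + 1350*e^(2*t) - 1500*e^(t) + 625)

κ_4 = d^4K/dt^4 |_{t=0} = 705/8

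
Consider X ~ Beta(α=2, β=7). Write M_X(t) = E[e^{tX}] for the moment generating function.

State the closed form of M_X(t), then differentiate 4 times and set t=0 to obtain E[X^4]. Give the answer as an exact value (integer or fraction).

M_X(t) = ₁F₁(2; 9; t)
D^4[M](t) = ₁F₁(6; 13; t)/99

E[X^4] = D^4[M](0) = 1/99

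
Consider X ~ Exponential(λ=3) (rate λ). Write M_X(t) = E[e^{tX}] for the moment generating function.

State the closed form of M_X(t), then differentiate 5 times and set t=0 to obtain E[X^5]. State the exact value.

E[X^5] = M^(5)(0) = 40/81

M_X(t) = 3/(3 - t)
M^(5)(t) = 360/(t^6 - 18*t^5 + 135*t^4 - 540*t^3 + 1215*t^2 - 1458*t + 729)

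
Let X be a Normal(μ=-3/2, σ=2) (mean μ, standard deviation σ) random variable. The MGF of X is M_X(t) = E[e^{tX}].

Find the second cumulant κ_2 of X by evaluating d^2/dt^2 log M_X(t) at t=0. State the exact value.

M_X(t) = e^(2*t^2 - 3*t/2)
K_X(t) = log M_X(t) = 2*t^2 - 3*t/2
K′(t) = 4*t - 3/2
K′′(t) = 4

κ_2 = K′′(0) = 4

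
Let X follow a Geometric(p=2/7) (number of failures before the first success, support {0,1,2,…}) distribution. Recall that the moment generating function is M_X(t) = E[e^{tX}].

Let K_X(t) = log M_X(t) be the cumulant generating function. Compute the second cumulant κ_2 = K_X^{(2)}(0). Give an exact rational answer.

κ_2 = d^2K/dt^2 |_{t=0} = 35/4

M_X(t) = 2/(7*(1 - 5*e^(t)/7))
K_X(t) = log M_X(t) = -log(1 - 5*e^(t)/7) - log(7) + log(2)
dK/dt = -5*e^(t)/(5*e^(t) - 7)
d^2K/dt^2 = 35*e^(t)/(25*e^(2*t) - 70*e^(t) + 49)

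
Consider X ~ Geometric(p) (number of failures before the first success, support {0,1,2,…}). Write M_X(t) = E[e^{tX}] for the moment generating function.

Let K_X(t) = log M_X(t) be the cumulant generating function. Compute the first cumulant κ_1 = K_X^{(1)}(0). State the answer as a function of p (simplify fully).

κ_1 = K′(0) = (1 - p)/p

M_X(t) = p/(-(1 - p)*e^(t) + 1)
K_X(t) = log M_X(t) = log(p) - log(-(1 - p)*e^(t) + 1)
K′(t) = (-p*e^(t) + e^(t))/(p*e^(t) - e^(t) + 1)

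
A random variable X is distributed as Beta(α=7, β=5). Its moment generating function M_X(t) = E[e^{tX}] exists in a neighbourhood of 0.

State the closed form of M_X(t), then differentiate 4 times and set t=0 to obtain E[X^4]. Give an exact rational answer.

M_X(t) = ₁F₁(7; 12; t)
M^(4)(t) = 2*₁F₁(11; 16; t)/13

E[X^4] = M^(4)(0) = 2/13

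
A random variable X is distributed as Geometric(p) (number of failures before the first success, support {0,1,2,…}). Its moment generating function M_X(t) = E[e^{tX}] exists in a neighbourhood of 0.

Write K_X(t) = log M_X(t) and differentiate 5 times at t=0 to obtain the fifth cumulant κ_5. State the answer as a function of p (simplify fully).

M_X(t) = p/(-(1 - p)*e^(t) + 1)
K_X(t) = log M_X(t) = log(p) - log(-(1 - p)*e^(t) + 1)
K′(t) = (-p*e^(t) + e^(t))/(p*e^(t) - e^(t) + 1)
K′′(t) = (-p*e^(t) + e^(t))/(p^2*e^(2*t) - 2*p*e^(2*t) + 2*p*e^(t) + e^(2*t) - 2*e^(t) + 1)

κ_5 = K′′′′′(0) = (p^4 - 15*p^3 + 50*p^2 - 60*p + 24)/p^5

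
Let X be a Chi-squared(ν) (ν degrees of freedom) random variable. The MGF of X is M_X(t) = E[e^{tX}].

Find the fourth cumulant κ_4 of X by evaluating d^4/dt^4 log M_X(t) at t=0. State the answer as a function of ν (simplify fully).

κ_4 = D^4[K](0) = 48*ν

M_X(t) = (1 - 2*t)^(-ν/2)
K_X(t) = log M_X(t) = -ν*log(1 - 2*t)/2
D^4[K](t) = 48*ν/(16*t^4 - 32*t^3 + 24*t^2 - 8*t + 1)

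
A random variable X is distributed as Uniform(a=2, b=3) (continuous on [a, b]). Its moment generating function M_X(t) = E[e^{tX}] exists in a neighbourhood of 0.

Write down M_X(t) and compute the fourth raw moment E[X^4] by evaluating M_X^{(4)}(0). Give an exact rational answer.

M_X(t) = (e^(3*t) - e^(2*t))/t

E[X^4] = D^4[M](0) = 211/5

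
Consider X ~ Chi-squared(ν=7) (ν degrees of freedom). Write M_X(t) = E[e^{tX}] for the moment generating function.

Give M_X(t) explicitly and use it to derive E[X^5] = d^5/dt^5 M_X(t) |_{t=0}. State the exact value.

M_X(t) = (1 - 2*t)^(-7/2)
M′(t) = 7/(16*t^4*√(1 - 2*t) - 32*t^3*√(1 - 2*t) + 24*t^2*√(1 - 2*t) - 8*t*√(1 - 2*t) + √(1 - 2*t))
M′′(t) = -63/(32*t^5*√(1 - 2*t) - 80*t^4*√(1 - 2*t) + 80*t^3*√(1 - 2*t) - 40*t^2*√(1 - 2*t) + 10*t*√(1 - 2*t) - √(1 - 2*t))
M′′′(t) = 693/(64*t^6*√(1 - 2*t) - 192*t^5*√(1 - 2*t) + 240*t^4*√(1 - 2*t) - 160*t^3*√(1 - 2*t) + 60*t^2*√(1 - 2*t) - 12*t*√(1 - 2*t) + √(1 - 2*t))

E[X^5] = M′′′′′(0) = 135135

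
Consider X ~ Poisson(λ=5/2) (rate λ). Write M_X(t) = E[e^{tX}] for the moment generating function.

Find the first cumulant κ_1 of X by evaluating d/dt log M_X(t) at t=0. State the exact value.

M_X(t) = e^(5*e^(t)/2 - 5/2)
K_X(t) = log M_X(t) = 5*e^(t)/2 - 5/2
K^(1)(t) = 5*e^(t)/2

κ_1 = K^(1)(0) = 5/2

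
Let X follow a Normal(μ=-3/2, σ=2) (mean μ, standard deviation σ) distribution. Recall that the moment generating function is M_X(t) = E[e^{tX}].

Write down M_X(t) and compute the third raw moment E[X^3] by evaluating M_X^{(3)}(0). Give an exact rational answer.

M_X(t) = e^(2*t^2 - 3*t/2)
M′(t) = 4*t*e^(-3*t/2)*e^(2*t^2) - 3*e^(-3*t/2)*e^(2*t^2)/2
M′′(t) = (64*t^2*e^(2*t^2) - 48*t*e^(2*t^2) + 25*e^(2*t^2))*e^(-3*t/2)/4
M′′′(t) = (512*t^3*e^(2*t^2) - 576*t^2*e^(2*t^2) + 600*t*e^(2*t^2) - 171*e^(2*t^2))*e^(-3*t/2)/8

E[X^3] = M′′′(0) = -171/8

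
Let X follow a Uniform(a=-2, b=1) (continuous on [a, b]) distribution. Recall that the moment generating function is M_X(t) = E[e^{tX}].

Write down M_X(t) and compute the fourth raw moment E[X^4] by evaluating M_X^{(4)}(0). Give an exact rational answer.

E[X^4] = d^4M/dt^4 |_{t=0} = 11/5

M_X(t) = (e^(t) - e^(-2*t))/(3*t)
dM/dt = (t*e^(3*t) + 2*t - e^(3*t) + 1)*e^(-2*t)/(3*t^2)
d^2M/dt^2 = (t^2*e^(3*t) - 4*t^2 - 2*t*e^(3*t) - 4*t + 2*e^(3*t) - 2)*e^(-2*t)/(3*t^3)
d^3M/dt^3 = (t^3*e^(3*t) + 8*t^3 - 3*t^2*e^(3*t) + 12*t^2 + 6*t*e^(3*t) + 12*t - 6*e^(3*t) + 6)*e^(-2*t)/(3*t^4)
d^4M/dt^4 = (t^4*e^(3*t) - 16*t^4 - 4*t^3*e^(3*t) - 32*t^3 + 12*t^2*e^(3*t) - 48*t^2 - 24*t*e^(3*t) - 48*t + 24*e^(3*t) - 24)*e^(-2*t)/(3*t^5)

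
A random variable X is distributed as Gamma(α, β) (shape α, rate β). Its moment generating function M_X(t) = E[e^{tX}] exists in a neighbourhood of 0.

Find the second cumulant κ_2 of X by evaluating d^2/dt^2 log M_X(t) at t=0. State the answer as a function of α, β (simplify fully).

κ_2 = d^2K/dt^2 |_{t=0} = α/β^2

M_X(t) = (β/(β - t))^α
K_X(t) = log M_X(t) = α*(log(β) - log(β - t))
dK/dt = -α/(-β + t)
d^2K/dt^2 = α/(β^2 - 2*β*t + t^2)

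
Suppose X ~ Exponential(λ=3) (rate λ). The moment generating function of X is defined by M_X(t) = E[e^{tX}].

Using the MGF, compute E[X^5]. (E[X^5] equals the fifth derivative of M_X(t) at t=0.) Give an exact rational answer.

E[X^5] = M′′′′′(0) = 40/81

M_X(t) = 3/(3 - t)
M′(t) = 3/(t^2 - 6*t + 9)
M′′(t) = -6/(t^3 - 9*t^2 + 27*t - 27)
M′′′(t) = 18/(t^4 - 12*t^3 + 54*t^2 - 108*t + 81)
M′′′′(t) = -72/(t^5 - 15*t^4 + 90*t^3 - 270*t^2 + 405*t - 243)
M′′′′′(t) = 360/(t^6 - 18*t^5 + 135*t^4 - 540*t^3 + 1215*t^2 - 1458*t + 729)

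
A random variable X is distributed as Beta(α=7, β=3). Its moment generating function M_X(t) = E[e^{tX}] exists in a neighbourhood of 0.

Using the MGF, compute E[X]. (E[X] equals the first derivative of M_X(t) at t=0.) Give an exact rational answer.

M_X(t) = ₁F₁(7; 10; t)
M^(1)(t) = 7*₁F₁(8; 11; t)/10

E[X] = M^(1)(0) = 7/10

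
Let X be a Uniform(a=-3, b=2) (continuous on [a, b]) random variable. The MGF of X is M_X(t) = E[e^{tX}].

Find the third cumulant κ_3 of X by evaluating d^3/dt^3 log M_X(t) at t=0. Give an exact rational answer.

M_X(t) = (e^(2*t) - e^(-3*t))/(5*t)
K_X(t) = log M_X(t) = -log(t) + log(e^(2*t) - e^(-3*t)) - log(5)
dK/dt = (2*t*e^(5*t) + 3*t - e^(5*t) + 1)/(t*e^(5*t) - t)
d^2K/dt^2 = (-25*t^2*e^(5*t) + e^(10*t) - 2*e^(5*t) + 1)/(t^2*e^(10*t) - 2*t^2*e^(5*t) + t^2)
d^3K/dt^3 = (125*t^3*e^(10*t) + 125*t^3*e^(5*t) - 2*e^(15*t) + 6*e^(10*t) - 6*e^(5*t) + 2)/(t^3*e^(15*t) - 3*t^3*e^(10*t) + 3*t^3*e^(5*t) - t^3)

κ_3 = d^3K/dt^3 |_{t=0} = 0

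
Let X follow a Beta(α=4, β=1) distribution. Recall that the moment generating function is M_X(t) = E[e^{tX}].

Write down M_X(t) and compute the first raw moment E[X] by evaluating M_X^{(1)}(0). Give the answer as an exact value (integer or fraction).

E[X] = M^(1)(0) = 4/5

M_X(t) = ₁F₁(4; 5; t)
M^(1)(t) = 4*₁F₁(5; 6; t)/5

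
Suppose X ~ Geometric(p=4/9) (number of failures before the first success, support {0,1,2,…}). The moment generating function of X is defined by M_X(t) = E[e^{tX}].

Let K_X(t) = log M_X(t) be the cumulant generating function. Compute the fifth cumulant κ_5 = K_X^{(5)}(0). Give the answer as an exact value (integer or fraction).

M_X(t) = 4/(9*(1 - 5*e^(t)/9))
K_X(t) = log M_X(t) = -log(1 - 5*e^(t)/9) - 2*log(3) + 2*log(2)
K′(t) = -5*e^(t)/(5*e^(t) - 9)
K′′(t) = 45*e^(t)/(25*e^(2*t) - 90*e^(t) + 81)
K′′′(t) = (-225*e^(2*t) - 405*e^(t))/(125*e^(3*t) - 675*e^(2*t) + 1215*e^(t) - 729)
K′′′′(t) = (1125*e^(3*t) + 8100*e^(2*t) + 3645*e^(t))/(625*e^(4*t) - 4500*e^(3*t) + 12150*e^(2*t) - 14580*e^(t) + 6561)
K′′′′′(t) = (-5625*e^(4*t) - 111375*e^(3*t) - 200475*e^(2*t) - 32805*e^(t))/(3125*e^(5*t) - 28125*e^(4*t) + 101250*e^(3*t) - 182250*e^(2*t) + 164025*e^(t) - 59049)

κ_5 = K′′′′′(0) = 43785/128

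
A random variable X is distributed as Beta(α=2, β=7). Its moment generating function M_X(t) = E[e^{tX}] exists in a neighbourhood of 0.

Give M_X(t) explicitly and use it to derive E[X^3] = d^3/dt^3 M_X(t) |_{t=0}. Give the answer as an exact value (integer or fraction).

E[X^3] = M′′′(0) = 4/165

M_X(t) = ₁F₁(2; 9; t)
M′(t) = 2*₁F₁(3; 10; t)/9
M′′(t) = ₁F₁(4; 11; t)/15
M′′′(t) = 4*₁F₁(5; 12; t)/165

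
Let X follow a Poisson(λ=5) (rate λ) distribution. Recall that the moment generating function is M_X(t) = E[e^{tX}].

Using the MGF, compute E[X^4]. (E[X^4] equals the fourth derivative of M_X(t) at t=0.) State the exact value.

M_X(t) = e^(5*e^(t) - 5)
M′(t) = 5*e^(-5)*e^(t)*e^(5*e^(t))
M′′(t) = (25*e^(2*t)*e^(5*e^(t)) + 5*e^(t)*e^(5*e^(t)))*e^(-5)
M′′′(t) = (125*e^(3*t)*e^(5*e^(t)) + 75*e^(2*t)*e^(5*e^(t)) + 5*e^(t)*e^(5*e^(t)))*e^(-5)
M′′′′(t) = (625*e^(4*t)*e^(5*e^(t)) + 750*e^(3*t)*e^(5*e^(t)) + 175*e^(2*t)*e^(5*e^(t)) + 5*e^(t)*e^(5*e^(t)))*e^(-5)

E[X^4] = M′′′′(0) = 1555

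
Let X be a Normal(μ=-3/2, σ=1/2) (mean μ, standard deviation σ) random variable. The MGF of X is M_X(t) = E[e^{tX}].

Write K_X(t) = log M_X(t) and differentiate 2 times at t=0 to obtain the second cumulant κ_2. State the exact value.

M_X(t) = e^(t^2/8 - 3*t/2)
K_X(t) = log M_X(t) = t^2/8 - 3*t/2
K^(2)(t) = 1/4

κ_2 = K^(2)(0) = 1/4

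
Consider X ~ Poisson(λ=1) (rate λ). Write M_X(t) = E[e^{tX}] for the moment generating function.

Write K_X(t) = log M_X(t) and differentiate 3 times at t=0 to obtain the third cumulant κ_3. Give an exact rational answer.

M_X(t) = e^(e^(t) - 1)
K_X(t) = log M_X(t) = e^(t) - 1
K′(t) = e^(t)
K′′(t) = e^(t)
K′′′(t) = e^(t)

κ_3 = K′′′(0) = 1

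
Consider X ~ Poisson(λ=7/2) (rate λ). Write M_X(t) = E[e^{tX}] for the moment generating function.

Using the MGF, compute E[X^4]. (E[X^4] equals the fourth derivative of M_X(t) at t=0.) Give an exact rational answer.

E[X^4] = d^4M/dt^4 |_{t=0} = 7945/16

M_X(t) = e^(7*e^(t)/2 - 7/2)
dM/dt = 7*e^(-7/2)*e^(t)*e^(7*e^(t)/2)/2
d^2M/dt^2 = (49*e^(2*t)*e^(7*e^(t)/2) + 14*e^(t)*e^(7*e^(t)/2))*e^(-7/2)/4
d^3M/dt^3 = (343*e^(3*t)*e^(7*e^(t)/2) + 294*e^(2*t)*e^(7*e^(t)/2) + 28*e^(t)*e^(7*e^(t)/2))*e^(-7/2)/8
d^4M/dt^4 = (2401*e^(4*t)*e^(7*e^(t)/2) + 4116*e^(3*t)*e^(7*e^(t)/2) + 1372*e^(2*t)*e^(7*e^(t)/2) + 56*e^(t)*e^(7*e^(t)/2))*e^(-7/2)/16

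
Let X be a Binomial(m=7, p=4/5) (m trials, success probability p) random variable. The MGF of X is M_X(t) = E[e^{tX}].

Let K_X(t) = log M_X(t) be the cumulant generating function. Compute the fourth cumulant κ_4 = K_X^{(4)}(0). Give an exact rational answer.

M_X(t) = (4*e^(t)/5 + 1/5)^7
K_X(t) = log M_X(t) = 7*log(4*e^(t)/5 + 1/5)
K′(t) = 28*e^(t)/(4*e^(t) + 1)
K′′(t) = 28*e^(t)/(16*e^(2*t) + 8*e^(t) + 1)
K′′′(t) = (-112*e^(2*t) + 28*e^(t))/(64*e^(3*t) + 48*e^(2*t) + 12*e^(t) + 1)
K′′′′(t) = (448*e^(3*t) - 448*e^(2*t) + 28*e^(t))/(256*e^(4*t) + 256*e^(3*t) + 96*e^(2*t) + 16*e^(t) + 1)

κ_4 = K′′′′(0) = 28/625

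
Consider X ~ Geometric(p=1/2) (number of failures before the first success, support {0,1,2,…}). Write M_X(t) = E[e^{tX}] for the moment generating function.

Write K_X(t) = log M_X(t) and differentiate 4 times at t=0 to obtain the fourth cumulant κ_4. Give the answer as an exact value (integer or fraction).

κ_4 = K^(4)(0) = 26

M_X(t) = 1/(2*(1 - e^(t)/2))
K_X(t) = log M_X(t) = -log(1 - e^(t)/2) - log(2)
K^(4)(t) = (2*e^(3*t) + 16*e^(2*t) + 8*e^(t))/(e^(4*t) - 8*e^(3*t) + 24*e^(2*t) - 32*e^(t) + 16)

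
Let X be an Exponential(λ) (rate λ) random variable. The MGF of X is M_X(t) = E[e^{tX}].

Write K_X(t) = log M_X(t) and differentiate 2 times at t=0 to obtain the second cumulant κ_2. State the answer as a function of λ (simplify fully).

κ_2 = K′′(0) = λ^(-2)

M_X(t) = λ/(λ - t)
K_X(t) = log M_X(t) = log(λ) - log(λ - t)
K′(t) = -1/(-λ + t)
K′′(t) = 1/(λ^2 - 2*λ*t + t^2)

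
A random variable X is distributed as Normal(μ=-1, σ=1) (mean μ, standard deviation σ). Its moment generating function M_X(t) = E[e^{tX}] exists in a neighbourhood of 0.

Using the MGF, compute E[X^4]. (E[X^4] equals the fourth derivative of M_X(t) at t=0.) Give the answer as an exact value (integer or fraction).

M_X(t) = e^(t^2/2 - t)
M^(4)(t) = (t^4*e^(t^2/2) - 4*t^3*e^(t^2/2) + 12*t^2*e^(t^2/2) - 16*t*e^(t^2/2) + 10*e^(t^2/2))*e^(-t)

E[X^4] = M^(4)(0) = 10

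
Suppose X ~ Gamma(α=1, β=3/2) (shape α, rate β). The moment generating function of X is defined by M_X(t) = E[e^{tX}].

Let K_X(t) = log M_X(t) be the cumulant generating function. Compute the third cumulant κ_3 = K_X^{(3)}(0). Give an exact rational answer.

κ_3 = D^3[K](0) = 16/27

M_X(t) = 3/(2*(3/2 - t))
K_X(t) = log M_X(t) = -log(3/2 - t) - log(2) + log(3)
D^3[K](t) = -16/(8*t^3 - 36*t^2 + 54*t - 27)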